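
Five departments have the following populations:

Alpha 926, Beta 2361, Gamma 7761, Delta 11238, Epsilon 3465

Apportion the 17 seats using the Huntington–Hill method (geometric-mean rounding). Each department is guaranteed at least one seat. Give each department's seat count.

With divisor 1586: modified quotas Alpha 0.584, Beta 1.489, Gamma 4.893, Delta 7.086, Epsilon 2.185.
Geometric-mean thresholds: Alpha (min 1), Beta √(1·2)=1.414, Gamma √(4·5)=4.472, Delta √(7·8)=7.483, Epsilon √(2·3)=2.449.
Each quota rounded against its threshold gives Alpha 1, Beta 2, Gamma 5, Delta 7, Epsilon 2 (total 17).

Alpha 1, Beta 2, Gamma 5, Delta 7, Epsilon 2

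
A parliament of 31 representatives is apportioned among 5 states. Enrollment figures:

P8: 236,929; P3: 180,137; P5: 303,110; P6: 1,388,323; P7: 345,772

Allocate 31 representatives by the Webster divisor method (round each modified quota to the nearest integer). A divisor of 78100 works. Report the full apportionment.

P8 3, P3 2, P5 4, P6 18, P7 4

With modified divisor 78100: modified quotas P8 3.034, P3 2.306, P5 3.881, P6 17.776, P7 4.427.
Rounding to the nearest integer: P8 3, P3 2, P5 4, P6 18, P7 4 (total 31).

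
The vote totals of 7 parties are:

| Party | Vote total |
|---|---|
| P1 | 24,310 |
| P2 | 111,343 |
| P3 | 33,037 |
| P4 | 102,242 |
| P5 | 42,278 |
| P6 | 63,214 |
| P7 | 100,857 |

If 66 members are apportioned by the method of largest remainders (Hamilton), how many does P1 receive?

3

The standard divisor is 477281/66 ≈ 7231.53.
Standard quotas: P1 3.3617, P2 15.3969, P3 4.5685, P4 14.1384, P5 5.8463, P6 8.7414, P7 13.9468.
Lower quotas: P1 3, P2 15, P3 4, P4 14, P5 5, P6 8, P7 13 (sum 62, leaving 4 seats).
Remainders in descending order: P7 0.9468, P5 0.8463, P6 0.7414, P3 0.5685, P2 0.3969, P1 0.3617, P4 0.1384.
Largest remainders: P7, P5, P6, P3 receive the extra seats.
P1 receives 3.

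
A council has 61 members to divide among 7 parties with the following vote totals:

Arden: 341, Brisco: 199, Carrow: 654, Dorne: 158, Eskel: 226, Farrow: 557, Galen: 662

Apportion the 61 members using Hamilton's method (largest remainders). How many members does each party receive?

Arden: 7, Brisco: 4, Carrow: 14, Dorne: 4, Eskel: 5, Farrow: 12, Galen: 15

Total 2797; standard divisor 2797/61 ≈ 45.852.
Standard quotas: Arden 7.437, Brisco 4.340, Carrow 14.263, Dorne 3.446, Eskel 4.929, Farrow 12.148, Galen 14.438.
Lower quotas: Arden 7, Brisco 4, Carrow 14, Dorne 3, Eskel 4, Farrow 12, Galen 14 (sum 58, leaving 3 seats).
Remainders in descending order: Eskel 0.929, Dorne 0.446, Galen 0.438, Arden 0.437, Brisco 0.340, Carrow 0.263, Farrow 0.148.
Largest remainders: Eskel, Dorne, Galen receive the extra seats.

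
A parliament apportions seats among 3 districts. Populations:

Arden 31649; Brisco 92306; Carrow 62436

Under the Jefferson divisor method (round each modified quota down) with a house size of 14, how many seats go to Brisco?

Standard divisor 186391/14 ≈ 13313.643; standard quotas: Arden 2.377, Brisco 6.933, Carrow 4.690.
Rounding down gives 2, 6, 4 = 12 seats, so the divisor must be adjusted.
With modified divisor 12000: modified quotas Arden 2.637, Brisco 7.692, Carrow 5.203.
Rounding down: Arden 2, Brisco 7, Carrow 5 (total 14).
Brisco receives 7.

7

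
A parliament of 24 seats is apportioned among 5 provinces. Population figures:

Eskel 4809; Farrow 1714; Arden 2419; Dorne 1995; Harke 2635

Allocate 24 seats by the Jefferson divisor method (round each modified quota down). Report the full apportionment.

Standard divisor 13572/24 ≈ 565.5; standard quotas: Eskel 8.504, Farrow 3.031, Arden 4.278, Dorne 3.528, Harke 4.660.
Rounding down gives 8, 3, 4, 3, 4 = 22 seats, so the divisor must be adjusted.
With modified divisor 510: modified quotas Eskel 9.429, Farrow 3.361, Arden 4.743, Dorne 3.912, Harke 5.167.
Rounding down: Eskel 9, Farrow 3, Arden 4, Dorne 3, Harke 5 (total 24).

Eskel 9; Farrow 3; Arden 4; Dorne 3; Harke 5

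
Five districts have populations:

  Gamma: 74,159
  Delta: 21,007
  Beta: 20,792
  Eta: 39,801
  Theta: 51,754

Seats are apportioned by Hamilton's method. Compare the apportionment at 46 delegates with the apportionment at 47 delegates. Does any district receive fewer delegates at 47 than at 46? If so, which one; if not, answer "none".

At 46 seats: Gamma 16, Delta 5, Beta 5, Eta 9, Theta 11.
At 47 seats: Gamma 17, Delta 5, Beta 4, Eta 9, Theta 12.
Beta drops from 5 to 4.

Beta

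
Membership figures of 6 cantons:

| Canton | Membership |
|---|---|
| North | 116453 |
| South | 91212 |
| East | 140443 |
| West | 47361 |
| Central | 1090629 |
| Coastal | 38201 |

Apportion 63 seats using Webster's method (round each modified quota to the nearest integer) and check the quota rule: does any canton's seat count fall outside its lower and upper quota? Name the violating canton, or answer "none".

Standard quotas: North 4.813, South 3.770, East 5.805, West 1.957, Central 45.076, Coastal 1.579.
Webster allocation: North 5, South 4, East 6, West 2, Central 44, Coastal 2.
Central has quota 45.076 (lower 45, upper 46) but receives 44 — outside the quota interval.

Central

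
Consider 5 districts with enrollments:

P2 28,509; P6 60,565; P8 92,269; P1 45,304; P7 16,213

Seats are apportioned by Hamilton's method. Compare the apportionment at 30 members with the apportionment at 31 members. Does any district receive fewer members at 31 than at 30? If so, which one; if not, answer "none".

At 30 seats: P2 4, P6 7, P8 11, P1 6, P7 2.
At 31 seats: P2 3, P6 8, P8 12, P1 6, P7 2.
P2 drops from 4 to 3.

P2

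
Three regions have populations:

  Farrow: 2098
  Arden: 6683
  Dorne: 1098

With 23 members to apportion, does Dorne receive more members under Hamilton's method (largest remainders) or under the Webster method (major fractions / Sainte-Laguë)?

Hamilton: Farrow 5, Arden 16, Dorne 2.
Webster: Farrow 5, Arden 15, Dorne 3.
Dorne gets 2 under Hamilton and 3 under Webster.

Webster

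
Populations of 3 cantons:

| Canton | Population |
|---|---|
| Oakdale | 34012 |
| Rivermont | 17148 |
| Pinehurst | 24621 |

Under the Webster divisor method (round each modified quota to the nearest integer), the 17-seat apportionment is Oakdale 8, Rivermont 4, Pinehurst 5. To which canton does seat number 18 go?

Pinehurst

Priority for the next seat is population ÷ (current seats + 0.5).
Priorities: Oakdale 4001.412, Rivermont 3810.667, Pinehurst 4476.545.
Highest priority: Pinehurst.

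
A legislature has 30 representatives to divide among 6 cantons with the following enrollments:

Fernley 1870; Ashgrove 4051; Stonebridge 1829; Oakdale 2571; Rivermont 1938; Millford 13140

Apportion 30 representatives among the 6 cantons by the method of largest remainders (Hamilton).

Fernley 2, Ashgrove 5, Stonebridge 2, Oakdale 3, Rivermont 2, Millford 16

Standard divisor: 25399 ÷ 30 ≈ 846.633.
Standard quotas: Fernley 2.2087, Ashgrove 4.7848, Stonebridge 2.1603, Oakdale 3.0367, Rivermont 2.2891, Millford 15.5203.
Lower quotas: Fernley 2, Ashgrove 4, Stonebridge 2, Oakdale 3, Rivermont 2, Millford 15 (sum 28, leaving 2 seats).
Remainders in descending order: Ashgrove 0.7848, Millford 0.5203, Rivermont 0.2891, Fernley 0.2087, Stonebridge 0.1603, Oakdale 0.0367.
The surplus seats go to Ashgrove, Millford.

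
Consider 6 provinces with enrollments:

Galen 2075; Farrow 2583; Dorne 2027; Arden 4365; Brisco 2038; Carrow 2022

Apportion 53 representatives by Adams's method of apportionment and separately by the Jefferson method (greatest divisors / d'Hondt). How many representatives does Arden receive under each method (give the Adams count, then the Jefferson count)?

Adams: Galen 8, Farrow 9, Dorne 7, Arden 15, Brisco 7, Carrow 7.
Jefferson: Galen 7, Farrow 9, Dorne 7, Arden 16, Brisco 7, Carrow 7.
Arden gets 15 under Adams and 16 under Jefferson.

15 and 16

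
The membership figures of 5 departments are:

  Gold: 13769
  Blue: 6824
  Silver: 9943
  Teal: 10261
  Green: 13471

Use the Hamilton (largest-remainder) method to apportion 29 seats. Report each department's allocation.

Gold 7, Blue 4, Silver 5, Teal 6, Green 7

Total 54268; standard divisor 54268/29 ≈ 1871.31.
Standard quotas: Gold 7.3579, Blue 3.6466, Silver 5.3134, Teal 5.4833, Green 7.1987.
Lower quotas: Gold 7, Blue 3, Silver 5, Teal 5, Green 7 (sum 27, leaving 2 seats).
Remainders in descending order: Blue 0.6466, Teal 0.4833, Gold 0.3579, Silver 0.3134, Green 0.1987.
Largest remainders: Blue, Teal receive the extra seats.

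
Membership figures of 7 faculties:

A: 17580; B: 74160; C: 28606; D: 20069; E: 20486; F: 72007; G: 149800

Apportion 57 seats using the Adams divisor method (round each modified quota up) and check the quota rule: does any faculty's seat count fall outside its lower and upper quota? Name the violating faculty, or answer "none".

Standard quotas: A 2.618, B 11.045, C 4.261, D 2.989, E 3.051, F 10.725, G 22.311.
Adams allocation: A 3, B 11, C 5, D 3, E 3, F 11, G 21.
G has quota 22.311 (lower 22, upper 23) but receives 21 — outside the quota interval.

G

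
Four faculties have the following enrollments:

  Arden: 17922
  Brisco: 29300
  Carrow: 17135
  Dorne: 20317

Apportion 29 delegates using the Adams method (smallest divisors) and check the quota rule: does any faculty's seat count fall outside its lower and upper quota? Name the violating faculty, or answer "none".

Standard quotas: Arden 6.138, Brisco 10.035, Carrow 5.869, Dorne 6.958.
Adams allocation: Arden 6, Brisco 10, Carrow 6, Dorne 7.
Every allocation lies between the lower and upper quota.

none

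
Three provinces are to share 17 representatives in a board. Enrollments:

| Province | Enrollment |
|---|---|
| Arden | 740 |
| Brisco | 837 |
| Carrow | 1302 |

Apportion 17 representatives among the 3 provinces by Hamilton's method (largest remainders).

Arden: 4, Brisco: 5, Carrow: 8

Total 2879; standard divisor 2879/17 ≈ 169.353.
Standard quotas: Arden 4.370, Brisco 4.942, Carrow 7.688.
Lower quotas: Arden 4, Brisco 4, Carrow 7 (sum 15, leaving 2 seats).
Remainders in descending order: Brisco 0.942, Carrow 0.688, Arden 0.370.
Largest remainders: Brisco, Carrow receive the extra seats.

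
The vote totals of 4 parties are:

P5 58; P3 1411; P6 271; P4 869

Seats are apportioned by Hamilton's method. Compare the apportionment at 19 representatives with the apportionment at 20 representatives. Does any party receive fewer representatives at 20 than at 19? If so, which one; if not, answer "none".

At 19 seats: P5 1, P3 10, P6 2, P4 6.
At 20 seats: P5 0, P3 11, P6 2, P4 7.
P5 drops from 1 to 0.

P5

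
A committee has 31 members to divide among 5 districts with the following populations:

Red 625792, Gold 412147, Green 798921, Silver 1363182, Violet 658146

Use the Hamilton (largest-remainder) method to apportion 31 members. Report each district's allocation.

Standard divisor: 3858188 ÷ 31 ≈ 124457.677.
Standard quotas: Red 5.0282, Gold 3.3115, Green 6.4192, Silver 10.9530, Violet 5.2881.
Lower quotas: Red 5, Gold 3, Green 6, Silver 10, Violet 5 (sum 29, leaving 2 seats).
Remainders in descending order: Silver 0.9530, Green 0.4192, Gold 0.3115, Violet 0.2881, Red 0.0282.
Largest remainders: Silver, Green receive the extra seats.

Red: 5; Gold: 3; Green: 7; Silver: 11; Violet: 5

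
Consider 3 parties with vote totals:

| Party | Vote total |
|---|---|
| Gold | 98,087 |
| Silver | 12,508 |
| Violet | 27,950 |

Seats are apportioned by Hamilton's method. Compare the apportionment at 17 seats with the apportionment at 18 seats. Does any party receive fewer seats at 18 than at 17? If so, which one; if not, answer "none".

At 17 seats: Gold 12, Silver 2, Violet 3.
At 18 seats: Gold 13, Silver 1, Violet 4.
Silver drops from 2 to 1.

Silver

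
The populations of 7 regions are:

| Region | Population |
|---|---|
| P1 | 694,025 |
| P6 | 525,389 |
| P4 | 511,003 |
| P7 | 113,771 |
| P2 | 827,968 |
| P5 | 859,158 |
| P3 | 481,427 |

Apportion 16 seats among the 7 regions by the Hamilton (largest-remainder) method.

The standard divisor is 4012741/16 ≈ 250796.312.
Standard quotas: P1 2.7673, P6 2.0949, P4 2.0375, P7 0.4536, P2 3.3014, P5 3.4257, P3 1.9196.
Lower quotas: P1 2, P6 2, P4 2, P7 0, P2 3, P5 3, P3 1 (sum 13, leaving 3 seats).
Remainders in descending order: P3 0.9196, P1 0.7673, P7 0.4536, P5 0.4257, P2 0.3014, P6 0.0949, P4 0.0375.
The surplus seats go to P3, P1, P7.

P1: 3, P6: 2, P4: 2, P7: 1, P2: 3, P5: 3, P3: 2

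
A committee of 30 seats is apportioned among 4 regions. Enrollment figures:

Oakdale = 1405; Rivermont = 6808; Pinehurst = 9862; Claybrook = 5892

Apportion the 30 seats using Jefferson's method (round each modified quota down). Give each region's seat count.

Standard divisor 23967/30 ≈ 798.9; standard quotas: Oakdale 1.759, Rivermont 8.522, Pinehurst 12.344, Claybrook 7.375.
Rounding down gives 1, 8, 12, 7 = 28 seats, so the divisor must be adjusted.
With modified divisor 750: modified quotas Oakdale 1.873, Rivermont 9.077, Pinehurst 13.149, Claybrook 7.856.
Rounding down: Oakdale 1, Rivermont 9, Pinehurst 13, Claybrook 7 (total 30).

Oakdale 1, Rivermont 9, Pinehurst 13, Claybrook 7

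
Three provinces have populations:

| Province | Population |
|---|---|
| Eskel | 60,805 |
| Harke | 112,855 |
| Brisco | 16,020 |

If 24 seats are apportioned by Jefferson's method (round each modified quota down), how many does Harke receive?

14

Standard divisor 189680/24 ≈ 7903.333; standard quotas: Eskel 7.694, Harke 14.279, Brisco 2.027.
Rounding down gives 7, 14, 2 = 23 seats, so the divisor must be adjusted.
With modified divisor 7560: modified quotas Eskel 8.043, Harke 14.928, Brisco 2.119.
Rounding down: Eskel 8, Harke 14, Brisco 2 (total 24).
Harke receives 14.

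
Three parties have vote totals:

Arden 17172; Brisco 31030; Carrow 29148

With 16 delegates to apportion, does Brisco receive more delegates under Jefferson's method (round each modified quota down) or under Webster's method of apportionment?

Jefferson

Jefferson: Arden 3, Brisco 7, Carrow 6.
Webster: Arden 4, Brisco 6, Carrow 6.
Brisco gets 7 under Jefferson and 6 under Webster.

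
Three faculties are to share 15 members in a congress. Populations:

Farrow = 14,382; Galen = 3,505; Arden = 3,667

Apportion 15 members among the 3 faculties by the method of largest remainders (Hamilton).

Farrow=10, Galen=2, Arden=3

Total 21554; standard divisor 21554/15 ≈ 1436.933.
Standard quotas: Farrow 10.0088, Galen 2.4392, Arden 2.5520.
Lower quotas: Farrow 10, Galen 2, Arden 2 (sum 14, leaving 1 seat).
Remainders in descending order: Arden 0.5520, Galen 0.4392, Farrow 0.0088.
Largest remainder: Arden receives the extra seat.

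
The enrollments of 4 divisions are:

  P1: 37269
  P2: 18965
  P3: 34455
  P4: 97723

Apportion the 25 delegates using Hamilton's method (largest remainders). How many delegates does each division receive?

P1=5, P2=2, P3=5, P4=13

The standard divisor is 188412/25 ≈ 7536.48.
Standard quotas: P1 4.9451, P2 2.5164, P3 4.5718, P4 12.9667.
Lower quotas: P1 4, P2 2, P3 4, P4 12 (sum 22, leaving 3 seats).
Remainders in descending order: P4 0.9667, P1 0.9451, P3 0.5718, P2 0.5164.
Largest remainders: P4, P1, P3 receive the extra seats.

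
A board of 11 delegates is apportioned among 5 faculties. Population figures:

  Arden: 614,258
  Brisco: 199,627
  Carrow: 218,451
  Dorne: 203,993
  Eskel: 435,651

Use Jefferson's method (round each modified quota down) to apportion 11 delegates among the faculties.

Arden 5, Brisco 1, Carrow 1, Dorne 1, Eskel 3

Standard divisor 1671980/11 ≈ 151998.182; standard quotas: Arden 4.041, Brisco 1.313, Carrow 1.437, Dorne 1.342, Eskel 2.866.
Rounding down gives 4, 1, 1, 1, 2 = 9 seats, so the divisor must be adjusted.
With modified divisor 116000: modified quotas Arden 5.295, Brisco 1.721, Carrow 1.883, Dorne 1.759, Eskel 3.756.
Rounding down: Arden 5, Brisco 1, Carrow 1, Dorne 1, Eskel 3 (total 11).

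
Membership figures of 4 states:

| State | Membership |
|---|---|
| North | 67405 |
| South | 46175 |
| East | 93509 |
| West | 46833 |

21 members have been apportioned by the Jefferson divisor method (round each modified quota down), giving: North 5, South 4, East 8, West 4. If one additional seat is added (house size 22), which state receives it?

Priority for the next seat is population ÷ (current seats + 1).
Priorities: North 11234.167, South 9235.000, East 10389.889, West 9366.600.
Highest priority: North.

North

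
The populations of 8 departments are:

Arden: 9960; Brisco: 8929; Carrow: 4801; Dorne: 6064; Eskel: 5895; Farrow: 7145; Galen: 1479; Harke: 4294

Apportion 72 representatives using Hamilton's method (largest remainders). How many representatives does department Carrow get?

Total 48567; standard divisor 48567/72 ≈ 674.542.
Standard quotas: Arden 14.7656, Brisco 13.2371, Carrow 7.1174, Dorne 8.9898, Eskel 8.7393, Farrow 10.5924, Galen 2.1926, Harke 6.3658.
Lower quotas: Arden 14, Brisco 13, Carrow 7, Dorne 8, Eskel 8, Farrow 10, Galen 2, Harke 6 (sum 68, leaving 4 seats).
Remainders in descending order: Dorne 0.9898, Arden 0.7656, Eskel 0.7393, Farrow 0.5924, Harke 0.3658, Brisco 0.2371, Galen 0.1926, Carrow 0.1174.
The surplus seats go to Dorne, Arden, Eskel, Farrow.
Carrow receives 7.

7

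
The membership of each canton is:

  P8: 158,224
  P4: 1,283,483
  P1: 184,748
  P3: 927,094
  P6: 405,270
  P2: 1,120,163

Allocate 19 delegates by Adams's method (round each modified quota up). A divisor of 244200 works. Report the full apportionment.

P8: 1, P4: 6, P1: 1, P3: 4, P6: 2, P2: 5

With modified divisor 244200: modified quotas P8 0.648, P4 5.256, P1 0.757, P3 3.796, P6 1.660, P2 4.587.
Rounding up: P8 1, P4 6, P1 1, P3 4, P6 2, P2 5 (total 19).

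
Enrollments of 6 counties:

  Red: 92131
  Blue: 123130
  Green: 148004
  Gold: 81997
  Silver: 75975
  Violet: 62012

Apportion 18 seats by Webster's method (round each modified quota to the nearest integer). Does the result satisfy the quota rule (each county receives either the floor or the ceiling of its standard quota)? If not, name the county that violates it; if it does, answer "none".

Standard quotas: Red 2.843, Blue 3.800, Green 4.568, Gold 2.531, Silver 2.345, Violet 1.914.
Webster allocation: Red 3, Blue 4, Green 5, Gold 2, Silver 2, Violet 2.
Every allocation lies between the lower and upper quota.

none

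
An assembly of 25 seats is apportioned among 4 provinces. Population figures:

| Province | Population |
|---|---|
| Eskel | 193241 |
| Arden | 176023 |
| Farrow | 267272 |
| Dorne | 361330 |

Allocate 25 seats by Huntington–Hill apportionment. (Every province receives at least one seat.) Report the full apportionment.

With divisor 40300: modified quotas Eskel 4.795, Arden 4.368, Farrow 6.632, Dorne 8.966.
Geometric-mean thresholds: Eskel √(4·5)=4.472, Arden √(4·5)=4.472, Farrow √(6·7)=6.481, Dorne √(8·9)=8.485.
Each quota rounded against its threshold gives Eskel 5, Arden 4, Farrow 7, Dorne 9 (total 25).

Eskel=5; Arden=4; Farrow=7; Dorne=9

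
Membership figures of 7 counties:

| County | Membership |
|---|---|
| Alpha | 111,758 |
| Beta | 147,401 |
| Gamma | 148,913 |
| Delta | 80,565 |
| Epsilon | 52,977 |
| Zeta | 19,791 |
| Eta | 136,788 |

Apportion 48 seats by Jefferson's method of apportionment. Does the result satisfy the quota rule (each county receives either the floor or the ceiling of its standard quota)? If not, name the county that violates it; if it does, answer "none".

none

Standard quotas: Alpha 7.683, Beta 10.134, Gamma 10.238, Delta 5.539, Epsilon 3.642, Zeta 1.361, Eta 9.404.
Jefferson allocation: Alpha 8, Beta 10, Gamma 11, Delta 5, Epsilon 3, Zeta 1, Eta 10.
Every allocation lies between the lower and upper quota.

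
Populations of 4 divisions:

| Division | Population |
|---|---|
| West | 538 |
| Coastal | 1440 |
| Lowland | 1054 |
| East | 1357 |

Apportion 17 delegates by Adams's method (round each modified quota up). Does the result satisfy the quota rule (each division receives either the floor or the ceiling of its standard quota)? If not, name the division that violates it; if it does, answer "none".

none

Standard quotas: West 2.084, Coastal 5.578, Lowland 4.082, East 5.256.
Adams allocation: West 2, Coastal 6, Lowland 4, East 5.
Every allocation lies between the lower and upper quota.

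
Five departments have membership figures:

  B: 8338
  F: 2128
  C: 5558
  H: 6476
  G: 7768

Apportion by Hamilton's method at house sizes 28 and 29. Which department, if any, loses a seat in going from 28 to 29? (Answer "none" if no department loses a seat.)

none

At 28 seats: B 8, F 2, C 5, H 6, G 7.
At 29 seats: B 8, F 2, C 5, H 6, G 8.
No department's allocation decreased.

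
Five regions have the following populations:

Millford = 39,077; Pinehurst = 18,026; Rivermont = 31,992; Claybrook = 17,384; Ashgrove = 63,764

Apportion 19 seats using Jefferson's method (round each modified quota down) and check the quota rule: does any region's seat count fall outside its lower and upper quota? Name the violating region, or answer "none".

Standard quotas: Millford 4.361, Pinehurst 2.012, Rivermont 3.570, Claybrook 1.940, Ashgrove 7.116.
Jefferson allocation: Millford 4, Pinehurst 2, Rivermont 4, Claybrook 2, Ashgrove 7.
Every allocation lies between the lower and upper quota.

none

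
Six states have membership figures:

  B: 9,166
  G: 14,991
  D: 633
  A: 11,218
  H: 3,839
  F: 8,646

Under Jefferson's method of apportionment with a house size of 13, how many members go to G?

4

Standard divisor 48493/13 ≈ 3730.231; standard quotas: B 2.457, G 4.019, D 0.170, A 3.007, H 1.029, F 2.318.
Rounding down gives 2, 4, 0, 3, 1, 2 = 12 seats, so the divisor must be adjusted.
With modified divisor 3030: modified quotas B 3.025, G 4.948, D 0.209, A 3.702, H 1.267, F 2.853.
Rounding down: B 3, G 4, D 0, A 3, H 1, F 2 (total 13).
G receives 4.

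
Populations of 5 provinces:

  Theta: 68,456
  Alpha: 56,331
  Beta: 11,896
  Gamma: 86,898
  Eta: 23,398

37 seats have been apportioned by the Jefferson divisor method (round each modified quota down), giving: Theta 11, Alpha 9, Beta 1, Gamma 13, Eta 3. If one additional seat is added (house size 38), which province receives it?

Gamma

Priority for the next seat is population ÷ (current seats + 1).
Priorities: Theta 5704.667, Alpha 5633.100, Beta 5948.000, Gamma 6207.000, Eta 5849.500.
Highest priority: Gamma.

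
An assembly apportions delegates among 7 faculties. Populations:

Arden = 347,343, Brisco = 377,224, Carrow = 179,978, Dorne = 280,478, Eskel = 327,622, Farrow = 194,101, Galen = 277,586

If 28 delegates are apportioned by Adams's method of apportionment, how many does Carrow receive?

3

Standard divisor 1984332/28 ≈ 70869; standard quotas: Arden 4.901, Brisco 5.323, Carrow 2.540, Dorne 3.958, Eskel 4.623, Farrow 2.739, Galen 3.917.
Rounding up gives 5, 6, 3, 4, 5, 3, 4 = 30 seats, so the divisor must be adjusted.
With modified divisor 84400: modified quotas Arden 4.115, Brisco 4.469, Carrow 2.132, Dorne 3.323, Eskel 3.882, Farrow 2.300, Galen 3.289.
Rounding up: Arden 5, Brisco 5, Carrow 3, Dorne 4, Eskel 4, Farrow 3, Galen 4 (total 28).
Carrow receives 3.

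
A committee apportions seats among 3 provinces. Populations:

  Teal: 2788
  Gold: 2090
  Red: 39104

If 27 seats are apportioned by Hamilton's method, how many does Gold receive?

1

Total 43982; standard divisor 43982/27 ≈ 1628.963.
Standard quotas: Teal 1.7115, Gold 1.2830, Red 24.0055.
Lower quotas: Teal 1, Gold 1, Red 24 (sum 26, leaving 1 seat).
Remainders in descending order: Teal 0.7115, Gold 0.2830, Red 0.0055.
The surplus seat goes to Teal.
Gold receives 1.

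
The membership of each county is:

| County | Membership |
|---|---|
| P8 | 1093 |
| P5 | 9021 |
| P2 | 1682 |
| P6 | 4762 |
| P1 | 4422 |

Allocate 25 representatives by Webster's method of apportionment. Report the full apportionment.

P8=1, P5=11, P2=2, P6=6, P1=5

Standard divisor 20980/25 ≈ 839.2; standard quotas: P8 1.302, P5 10.750, P2 2.004, P6 5.674, P1 5.269.
Rounding to the nearest integer gives P8 1, P5 11, P2 2, P6 6, P1 5 — total 25, matching the house size, so no adjustment is needed.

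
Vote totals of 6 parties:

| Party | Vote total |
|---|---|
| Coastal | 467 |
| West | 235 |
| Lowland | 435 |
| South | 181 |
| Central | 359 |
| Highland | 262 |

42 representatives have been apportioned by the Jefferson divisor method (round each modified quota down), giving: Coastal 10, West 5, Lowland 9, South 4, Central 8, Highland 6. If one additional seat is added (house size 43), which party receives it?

Lowland

Priority for the next seat is population ÷ (current seats + 1).
Priorities: Coastal 42.455, West 39.167, Lowland 43.500, South 36.200, Central 39.889, Highland 37.429.
Highest priority: Lowland.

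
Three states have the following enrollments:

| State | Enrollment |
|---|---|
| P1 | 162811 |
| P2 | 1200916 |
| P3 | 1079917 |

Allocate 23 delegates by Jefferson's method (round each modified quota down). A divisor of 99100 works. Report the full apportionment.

With modified divisor 99100: modified quotas P1 1.643, P2 12.118, P3 10.897.
Rounding down: P1 1, P2 12, P3 10 (total 23).

P1=1, P2=12, P3=10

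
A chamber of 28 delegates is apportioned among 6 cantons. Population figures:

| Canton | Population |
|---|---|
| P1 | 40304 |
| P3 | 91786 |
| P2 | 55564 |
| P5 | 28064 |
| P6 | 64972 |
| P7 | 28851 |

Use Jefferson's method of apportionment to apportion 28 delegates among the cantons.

Standard divisor 309541/28 ≈ 11055.036; standard quotas: P1 3.646, P3 8.303, P2 5.026, P5 2.539, P6 5.877, P7 2.610.
Rounding down gives 3, 8, 5, 2, 5, 2 = 25 seats, so the divisor must be adjusted.
With modified divisor 9800: modified quotas P1 4.113, P3 9.366, P2 5.670, P5 2.864, P6 6.630, P7 2.944.
Rounding down: P1 4, P3 9, P2 5, P5 2, P6 6, P7 2 (total 28).

P1=4, P3=9, P2=5, P5=2, P6=6, P7=2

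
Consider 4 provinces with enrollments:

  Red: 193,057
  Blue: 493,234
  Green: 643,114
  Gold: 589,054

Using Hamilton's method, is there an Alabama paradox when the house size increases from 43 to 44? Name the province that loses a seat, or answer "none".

none

At 43 seats: Red 4, Blue 11, Green 15, Gold 13.
At 44 seats: Red 4, Blue 11, Green 15, Gold 14.
No province's allocation decreased.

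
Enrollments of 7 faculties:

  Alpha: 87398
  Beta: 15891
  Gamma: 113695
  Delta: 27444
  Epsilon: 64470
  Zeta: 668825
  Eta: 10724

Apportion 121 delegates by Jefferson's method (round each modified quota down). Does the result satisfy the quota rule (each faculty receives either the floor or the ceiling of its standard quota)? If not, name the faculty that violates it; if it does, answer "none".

Standard quotas: Alpha 10.699, Beta 1.945, Gamma 13.918, Delta 3.360, Epsilon 7.892, Zeta 81.874, Eta 1.313.
Jefferson allocation: Alpha 10, Beta 1, Gamma 14, Delta 3, Epsilon 8, Zeta 84, Eta 1.
Zeta has quota 81.874 (lower 81, upper 82) but receives 84 — outside the quota interval.

Zeta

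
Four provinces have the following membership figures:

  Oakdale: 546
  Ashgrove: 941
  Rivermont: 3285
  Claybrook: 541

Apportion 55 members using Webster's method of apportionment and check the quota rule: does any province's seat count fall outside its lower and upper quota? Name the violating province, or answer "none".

Standard quotas: Oakdale 5.652, Ashgrove 9.741, Rivermont 34.006, Claybrook 5.600.
Webster allocation: Oakdale 6, Ashgrove 10, Rivermont 33, Claybrook 6.
Rivermont has quota 34.006 (lower 34, upper 35) but receives 33 — outside the quota interval.

Rivermont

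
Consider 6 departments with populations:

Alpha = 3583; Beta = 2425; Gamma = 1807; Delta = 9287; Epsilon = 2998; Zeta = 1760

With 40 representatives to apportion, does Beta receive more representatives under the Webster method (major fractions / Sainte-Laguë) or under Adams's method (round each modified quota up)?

Adams

Webster: Alpha 7, Beta 4, Gamma 3, Delta 17, Epsilon 6, Zeta 3.
Adams: Alpha 6, Beta 5, Gamma 4, Delta 16, Epsilon 6, Zeta 3.
Beta gets 4 under Webster and 5 under Adams.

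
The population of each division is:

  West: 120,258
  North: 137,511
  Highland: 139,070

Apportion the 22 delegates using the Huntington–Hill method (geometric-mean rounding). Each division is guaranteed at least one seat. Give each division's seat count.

West 7, North 7, Highland 8

With divisor 18466: modified quotas West 6.512, North 7.447, Highland 7.531.
Geometric-mean thresholds: West √(6·7)=6.481, North √(7·8)=7.483, Highland √(7·8)=7.483.
Each quota rounded against its threshold gives West 7, North 7, Highland 8 (total 22).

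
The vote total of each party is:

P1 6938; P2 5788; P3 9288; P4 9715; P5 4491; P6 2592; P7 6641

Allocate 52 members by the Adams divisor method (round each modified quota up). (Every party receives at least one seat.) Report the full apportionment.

Standard divisor 45453/52 ≈ 874.096; standard quotas: P1 7.937, P2 6.622, P3 10.626, P4 11.114, P5 5.138, P6 2.965, P7 7.598.
Rounding up gives 8, 7, 11, 12, 6, 3, 8 = 55 seats, so the divisor must be adjusted.
With modified divisor 940: modified quotas P1 7.381, P2 6.157, P3 9.881, P4 10.335, P5 4.778, P6 2.757, P7 7.065.
Rounding up: P1 8, P2 7, P3 10, P4 11, P5 5, P6 3, P7 8 (total 52).

P1=8, P2=7, P3=10, P4=11, P5=5, P6=3, P7=8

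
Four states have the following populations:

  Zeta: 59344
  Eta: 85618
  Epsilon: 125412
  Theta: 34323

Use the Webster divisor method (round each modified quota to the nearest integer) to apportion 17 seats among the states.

Zeta: 3, Eta: 5, Epsilon: 7, Theta: 2

Standard divisor 304697/17 ≈ 17923.353; standard quotas: Zeta 3.311, Eta 4.777, Epsilon 6.997, Theta 1.915.
Rounding to the nearest integer gives Zeta 3, Eta 5, Epsilon 7, Theta 2 — total 17, matching the house size, so no adjustment is needed.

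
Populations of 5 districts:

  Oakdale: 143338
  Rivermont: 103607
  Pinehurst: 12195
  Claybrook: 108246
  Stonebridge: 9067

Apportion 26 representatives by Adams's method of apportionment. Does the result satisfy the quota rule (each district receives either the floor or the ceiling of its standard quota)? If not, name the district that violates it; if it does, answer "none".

Standard quotas: Oakdale 9.900, Rivermont 7.156, Pinehurst 0.842, Claybrook 7.476, Stonebridge 0.626.
Adams allocation: Oakdale 10, Rivermont 7, Pinehurst 1, Claybrook 7, Stonebridge 1.
Every allocation lies between the lower and upper quota.

none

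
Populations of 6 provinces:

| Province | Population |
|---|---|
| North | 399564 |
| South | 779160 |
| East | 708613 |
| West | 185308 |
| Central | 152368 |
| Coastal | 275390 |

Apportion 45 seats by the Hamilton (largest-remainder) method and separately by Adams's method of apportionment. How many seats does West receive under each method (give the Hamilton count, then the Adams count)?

Hamilton: North 7, South 14, East 13, West 3, Central 3, Coastal 5.
Adams: North 7, South 14, East 12, West 4, Central 3, Coastal 5.
West gets 3 under Hamilton and 4 under Adams.

3 and 4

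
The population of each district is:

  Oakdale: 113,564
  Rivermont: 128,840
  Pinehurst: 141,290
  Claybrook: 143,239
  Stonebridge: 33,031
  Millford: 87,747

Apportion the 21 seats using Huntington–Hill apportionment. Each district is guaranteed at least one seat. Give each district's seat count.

With divisor 31811: modified quotas Oakdale 3.570, Rivermont 4.050, Pinehurst 4.442, Claybrook 4.503, Stonebridge 1.038, Millford 2.758.
Geometric-mean thresholds: Oakdale √(3·4)=3.464, Rivermont √(4·5)=4.472, Pinehurst √(4·5)=4.472, Claybrook √(4·5)=4.472, Stonebridge √(1·2)=1.414, Millford √(2·3)=2.449.
Each quota rounded against its threshold gives Oakdale 4, Rivermont 4, Pinehurst 4, Claybrook 5, Stonebridge 1, Millford 3 (total 21).

Oakdale: 4; Rivermont: 4; Pinehurst: 4; Claybrook: 5; Stonebridge: 1; Millford: 3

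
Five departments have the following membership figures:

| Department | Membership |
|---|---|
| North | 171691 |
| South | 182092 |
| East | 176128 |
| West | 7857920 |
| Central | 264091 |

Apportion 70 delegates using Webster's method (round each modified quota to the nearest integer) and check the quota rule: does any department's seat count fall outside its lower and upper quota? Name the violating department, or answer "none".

Standard quotas: North 1.389, South 1.473, East 1.425, West 63.576, Central 2.137.
Webster allocation: North 1, South 1, East 1, West 65, Central 2.
West has quota 63.576 (lower 63, upper 64) but receives 65 — outside the quota interval.

West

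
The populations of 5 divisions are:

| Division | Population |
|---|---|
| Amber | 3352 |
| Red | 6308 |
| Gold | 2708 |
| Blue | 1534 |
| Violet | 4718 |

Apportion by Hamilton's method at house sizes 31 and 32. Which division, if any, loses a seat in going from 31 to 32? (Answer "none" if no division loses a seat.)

At 31 seats: Amber 6, Red 10, Gold 4, Blue 3, Violet 8.
At 32 seats: Amber 6, Red 11, Gold 5, Blue 2, Violet 8.
Blue drops from 3 to 2.

Blue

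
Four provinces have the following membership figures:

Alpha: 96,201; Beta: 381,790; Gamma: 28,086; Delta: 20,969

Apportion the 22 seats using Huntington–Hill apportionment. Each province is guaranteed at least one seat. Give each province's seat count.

With divisor 23897: modified quotas Alpha 4.026, Beta 15.976, Gamma 1.175, Delta 0.877.
Geometric-mean thresholds: Alpha √(4·5)=4.472, Beta √(15·16)=15.492, Gamma √(1·2)=1.414, Delta (min 1).
Each quota rounded against its threshold gives Alpha 4, Beta 16, Gamma 1, Delta 1 (total 22).

Alpha: 4; Beta: 16; Gamma: 1; Delta: 1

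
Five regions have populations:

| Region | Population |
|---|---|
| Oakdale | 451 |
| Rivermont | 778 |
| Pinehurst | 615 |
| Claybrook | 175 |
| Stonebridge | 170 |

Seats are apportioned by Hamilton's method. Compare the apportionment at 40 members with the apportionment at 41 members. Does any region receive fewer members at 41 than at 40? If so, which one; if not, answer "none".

At 40 seats: Oakdale 9, Rivermont 14, Pinehurst 11, Claybrook 3, Stonebridge 3.
At 41 seats: Oakdale 8, Rivermont 15, Pinehurst 12, Claybrook 3, Stonebridge 3.
Oakdale drops from 9 to 8.

Oakdale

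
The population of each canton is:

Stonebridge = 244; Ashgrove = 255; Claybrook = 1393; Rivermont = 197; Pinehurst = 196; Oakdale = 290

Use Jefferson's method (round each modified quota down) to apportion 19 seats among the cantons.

Stonebridge: 2; Ashgrove: 2; Claybrook: 11; Rivermont: 1; Pinehurst: 1; Oakdale: 2

Standard divisor 2575/19 ≈ 135.526; standard quotas: Stonebridge 1.800, Ashgrove 1.882, Claybrook 10.278, Rivermont 1.454, Pinehurst 1.446, Oakdale 2.140.
Rounding down gives 1, 1, 10, 1, 1, 2 = 16 seats, so the divisor must be adjusted.
With modified divisor 120: modified quotas Stonebridge 2.033, Ashgrove 2.125, Claybrook 11.608, Rivermont 1.642, Pinehurst 1.633, Oakdale 2.417.
Rounding down: Stonebridge 2, Ashgrove 2, Claybrook 11, Rivermont 1, Pinehurst 1, Oakdale 2 (total 19).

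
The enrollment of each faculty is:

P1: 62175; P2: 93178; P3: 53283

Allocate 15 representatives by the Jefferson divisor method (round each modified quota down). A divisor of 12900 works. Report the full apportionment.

P1 4; P2 7; P3 4

With modified divisor 12900: modified quotas P1 4.820, P2 7.223, P3 4.130.
Rounding down: P1 4, P2 7, P3 4 (total 15).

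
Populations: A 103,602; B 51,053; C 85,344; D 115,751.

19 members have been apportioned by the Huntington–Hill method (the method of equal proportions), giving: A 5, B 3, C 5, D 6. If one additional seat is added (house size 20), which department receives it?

Priority for the next seat is population ÷ (√(s·(s+1))).
Priorities: A 18915.051, B 14737.732, C 15581.611, D 17860.767.
Highest priority: A.

A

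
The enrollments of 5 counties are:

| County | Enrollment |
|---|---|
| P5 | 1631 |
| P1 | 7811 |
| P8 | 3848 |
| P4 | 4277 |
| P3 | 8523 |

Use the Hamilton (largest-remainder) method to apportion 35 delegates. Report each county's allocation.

P5: 2, P1: 11, P8: 5, P4: 6, P3: 11

The standard divisor is 26090/35 ≈ 745.429.
Standard quotas: P5 2.1880, P1 10.4785, P8 5.1621, P4 5.7376, P3 11.4337.
Lower quotas: P5 2, P1 10, P8 5, P4 5, P3 11 (sum 33, leaving 2 seats).
Remainders in descending order: P4 0.7376, P1 0.4785, P3 0.4337, P5 0.1880, P8 0.1621.
The surplus seats go to P4, P1.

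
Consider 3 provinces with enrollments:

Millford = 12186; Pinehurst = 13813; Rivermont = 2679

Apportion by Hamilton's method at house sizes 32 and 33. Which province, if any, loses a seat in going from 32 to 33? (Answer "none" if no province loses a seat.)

none

At 32 seats: Millford 14, Pinehurst 15, Rivermont 3.
At 33 seats: Millford 14, Pinehurst 16, Rivermont 3.
No province's allocation decreased.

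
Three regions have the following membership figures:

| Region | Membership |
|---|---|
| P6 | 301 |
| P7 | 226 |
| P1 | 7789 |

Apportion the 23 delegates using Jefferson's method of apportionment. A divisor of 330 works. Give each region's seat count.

With modified divisor 330: modified quotas P6 0.912, P7 0.685, P1 23.603.
Rounding down: P6 0, P7 0, P1 23 (total 23).

P6 0, P7 0, P1 23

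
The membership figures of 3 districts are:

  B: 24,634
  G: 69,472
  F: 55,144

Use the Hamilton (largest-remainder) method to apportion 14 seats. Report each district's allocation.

B 2, G 7, F 5

The standard divisor is 149250/14 ≈ 10660.714.
Standard quotas: B 2.3107, G 6.5166, F 5.1726.
Lower quotas: B 2, G 6, F 5 (sum 13, leaving 1 seat).
Remainders in descending order: G 0.5166, B 0.3107, F 0.1726.
Largest remainder: G receives the extra seat.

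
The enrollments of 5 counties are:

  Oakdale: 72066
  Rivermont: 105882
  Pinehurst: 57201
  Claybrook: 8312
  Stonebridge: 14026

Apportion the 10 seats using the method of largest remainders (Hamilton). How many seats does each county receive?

Oakdale 3, Rivermont 4, Pinehurst 2, Claybrook 0, Stonebridge 1

The standard divisor is 257487/10 ≈ 25748.7.
Standard quotas: Oakdale 2.7988, Rivermont 4.1121, Pinehurst 2.2215, Claybrook 0.3228, Stonebridge 0.5447.
Lower quotas: Oakdale 2, Rivermont 4, Pinehurst 2, Claybrook 0, Stonebridge 0 (sum 8, leaving 2 seats).
Remainders in descending order: Oakdale 0.7988, Stonebridge 0.5447, Claybrook 0.3228, Pinehurst 0.2215, Rivermont 0.1121.
The surplus seats go to Oakdale, Stonebridge.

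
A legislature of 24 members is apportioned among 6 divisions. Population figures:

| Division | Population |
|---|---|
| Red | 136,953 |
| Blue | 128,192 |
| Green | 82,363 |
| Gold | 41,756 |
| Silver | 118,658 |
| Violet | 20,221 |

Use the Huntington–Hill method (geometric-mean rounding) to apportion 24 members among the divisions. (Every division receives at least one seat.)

Red=6, Blue=6, Green=4, Gold=2, Silver=5, Violet=1

With divisor 22534: modified quotas Red 6.078, Blue 5.689, Green 3.655, Gold 1.853, Silver 5.266, Violet 0.897.
Geometric-mean thresholds: Red √(6·7)=6.481, Blue √(5·6)=5.477, Green √(3·4)=3.464, Gold √(1·2)=1.414, Silver √(5·6)=5.477, Violet (min 1).
Each quota rounded against its threshold gives Red 6, Blue 6, Green 4, Gold 2, Silver 5, Violet 1 (total 24).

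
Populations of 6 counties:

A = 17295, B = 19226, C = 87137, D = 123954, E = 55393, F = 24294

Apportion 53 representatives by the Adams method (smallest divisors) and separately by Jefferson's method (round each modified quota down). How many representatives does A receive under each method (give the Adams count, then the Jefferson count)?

3 and 2

Adams: A 3, B 3, C 14, D 20, E 9, F 4.
Jefferson: A 2, B 3, C 14, D 21, E 9, F 4.
A gets 3 under Adams and 2 under Jefferson.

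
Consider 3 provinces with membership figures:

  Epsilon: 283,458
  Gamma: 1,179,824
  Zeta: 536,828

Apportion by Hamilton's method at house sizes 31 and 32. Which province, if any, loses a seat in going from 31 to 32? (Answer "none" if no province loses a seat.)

At 31 seats: Epsilon 5, Gamma 18, Zeta 8.
At 32 seats: Epsilon 4, Gamma 19, Zeta 9.
Epsilon drops from 5 to 4.

Epsilon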